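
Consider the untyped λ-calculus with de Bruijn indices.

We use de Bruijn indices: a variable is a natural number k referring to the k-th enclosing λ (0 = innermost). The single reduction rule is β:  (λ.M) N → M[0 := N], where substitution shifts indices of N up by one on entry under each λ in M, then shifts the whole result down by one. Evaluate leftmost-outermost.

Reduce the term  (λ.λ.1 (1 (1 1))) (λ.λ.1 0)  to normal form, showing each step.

Answer: normal form = λ.λ.λ.1 0  (in 7 steps)

Working:
  start: (λ.λ.1 (1 (1 1))) (λ.λ.1 0)
  [1] λ.(λ.λ.1 0) ((λ.λ.1 0) ((λ.λ.1 0) (λ.λ.1 0)))
  [2] λ.λ.(λ.λ.1 0) ((λ.λ.1 0) (λ.λ.1 0)) 0
  [3] λ.λ.(λ.(λ.λ.1 0) (λ.λ.1 0) 0) 0
  [4] λ.λ.(λ.λ.1 0) (λ.λ.1 0) 0
  [5] λ.λ.(λ.(λ.λ.1 0) 0) 0
  [6] λ.λ.(λ.λ.1 0) 0
  [7] λ.λ.λ.1 0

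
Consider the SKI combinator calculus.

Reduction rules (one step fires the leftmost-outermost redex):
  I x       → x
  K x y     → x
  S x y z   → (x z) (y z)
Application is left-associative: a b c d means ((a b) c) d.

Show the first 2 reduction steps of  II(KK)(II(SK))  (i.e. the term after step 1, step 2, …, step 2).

Answer: after 2 steps: KK(II(SK))

Working:
  start: II(KK)(II(SK))
  [1] I(KK)(II(SK))
  [2] KK(II(SK))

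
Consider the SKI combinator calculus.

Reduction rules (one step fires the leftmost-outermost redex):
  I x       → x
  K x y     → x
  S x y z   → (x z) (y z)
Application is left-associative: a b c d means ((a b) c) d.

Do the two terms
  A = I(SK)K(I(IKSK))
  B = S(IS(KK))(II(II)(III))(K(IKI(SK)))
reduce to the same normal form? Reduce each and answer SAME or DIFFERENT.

Answer: DIFFERENT — A ⇓ S, B ⇓ KI

Working:
Term A:
  start: I(SK)K(I(IKSK))
  →1  SKK(I(IKSK))
  →2  K(I(IKSK))(K(I(IKSK)))
  →3  I(IKSK)
  →4  IKSK
  →5  KSK
  →6  S

Term B:
  start: S(IS(KK))(II(II)(III))(K(IKI(SK)))
  →1  IS(KK)(K(IKI(SK)))(II(II)(III)(K(IKI(SK))))
  →2  S(KK)(K(IKI(SK)))(II(II)(III)(K(IKI(SK))))
  →3  KK(II(II)(III)(K(IKI(SK))))(K(IKI(SK))(II(II)(III)(K(IKI(SK)))))
  →4  K(K(IKI(SK))(II(II)(III)(K(IKI(SK)))))
  →5  K(IKI(SK))
  →6  K(KI(SK))
  →7  KI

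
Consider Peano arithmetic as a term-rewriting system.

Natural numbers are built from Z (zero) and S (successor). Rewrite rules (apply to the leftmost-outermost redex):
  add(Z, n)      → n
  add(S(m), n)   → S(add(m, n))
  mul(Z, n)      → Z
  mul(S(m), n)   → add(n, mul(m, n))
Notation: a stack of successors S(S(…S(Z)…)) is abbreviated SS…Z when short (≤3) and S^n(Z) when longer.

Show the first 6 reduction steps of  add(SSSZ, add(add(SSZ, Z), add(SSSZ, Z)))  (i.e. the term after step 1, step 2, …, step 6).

Answer: after 6 steps: S(S(S(S(add(add(SZ, Z), add(SSSZ, Z))))))

Reduction:
  start: add(SSSZ, add(add(SSZ, Z), add(SSSZ, Z)))
  step 1: S(add(SSZ, add(add(SSZ, Z), add(SSSZ, Z))))
  step 2: S(S(add(SZ, add(add(SSZ, Z), add(SSSZ, Z)))))
  step 3: S(S(S(add(Z, add(add(SSZ, Z), add(SSSZ, Z))))))
  step 4: S(S(S(add(add(SSZ, Z), add(SSSZ, Z)))))
  step 5: S(S(S(add(S(add(SZ, Z)), add(SSSZ, Z)))))
  step 6: S(S(S(S(add(add(SZ, Z), add(SSSZ, Z))))))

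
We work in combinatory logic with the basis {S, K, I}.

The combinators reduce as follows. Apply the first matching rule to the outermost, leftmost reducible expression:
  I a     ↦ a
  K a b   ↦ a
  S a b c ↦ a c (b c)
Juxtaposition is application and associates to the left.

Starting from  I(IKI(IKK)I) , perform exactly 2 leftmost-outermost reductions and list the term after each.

  start: I(IKI(IKK)I)
  step 1: IKI(IKK)I
  step 2: KI(IKK)I

Answer: after 2 steps: KI(IKK)I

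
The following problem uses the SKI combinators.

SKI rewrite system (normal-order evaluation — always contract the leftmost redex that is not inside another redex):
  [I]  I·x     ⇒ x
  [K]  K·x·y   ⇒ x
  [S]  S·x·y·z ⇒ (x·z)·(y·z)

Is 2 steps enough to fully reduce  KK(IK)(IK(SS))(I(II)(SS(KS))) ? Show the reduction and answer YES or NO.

  start: KK(IK)(IK(SS))(I(II)(SS(KS)))
  [1] K(IK(SS))(I(II)(SS(KS)))
  [2] IK(SS)

Answer: NO — after 2 steps the term is IK(SS), not yet normal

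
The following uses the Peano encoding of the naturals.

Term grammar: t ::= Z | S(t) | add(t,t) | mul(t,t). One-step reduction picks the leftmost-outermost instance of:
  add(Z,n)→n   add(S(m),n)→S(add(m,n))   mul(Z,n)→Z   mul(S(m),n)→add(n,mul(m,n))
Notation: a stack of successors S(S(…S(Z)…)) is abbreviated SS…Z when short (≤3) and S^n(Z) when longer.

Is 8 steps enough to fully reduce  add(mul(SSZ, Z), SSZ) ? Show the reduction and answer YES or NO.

Answer: YES — reaches normal form SSZ in 6 ≤ 8 steps

Reduction:
  start: add(mul(SSZ, Z), SSZ)
  [1] add(add(Z, mul(SZ, Z)), SSZ)
  [2] add(mul(SZ, Z), SSZ)
  [3] add(add(Z, mul(Z, Z)), SSZ)
  [4] add(mul(Z, Z), SSZ)
  [5] add(Z, SSZ)
  [6] SSZ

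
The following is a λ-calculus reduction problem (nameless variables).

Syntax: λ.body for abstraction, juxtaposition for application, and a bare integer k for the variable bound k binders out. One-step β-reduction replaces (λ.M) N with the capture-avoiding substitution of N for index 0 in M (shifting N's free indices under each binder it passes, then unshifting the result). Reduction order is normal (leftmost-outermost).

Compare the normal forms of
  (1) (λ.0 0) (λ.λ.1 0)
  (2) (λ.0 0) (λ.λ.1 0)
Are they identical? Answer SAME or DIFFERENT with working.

Answer: SAME — A ⇓ λ.λ.1 0, B ⇓ λ.λ.1 0

Working:
Term A:
  start: (λ.0 0) (λ.λ.1 0)
  [1] (λ.λ.1 0) (λ.λ.1 0)
  [2] λ.(λ.λ.1 0) 0
  [3] λ.λ.1 0

Term B:
  start: (λ.0 0) (λ.λ.1 0)
  [1] (λ.λ.1 0) (λ.λ.1 0)
  [2] λ.(λ.λ.1 0) 0
  [3] λ.λ.1 0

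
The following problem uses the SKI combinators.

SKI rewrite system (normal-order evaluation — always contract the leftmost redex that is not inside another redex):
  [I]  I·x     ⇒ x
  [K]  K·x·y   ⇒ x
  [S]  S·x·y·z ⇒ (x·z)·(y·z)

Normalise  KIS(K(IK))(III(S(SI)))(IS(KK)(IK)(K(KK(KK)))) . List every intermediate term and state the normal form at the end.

  start: KIS(K(IK))(III(S(SI)))(IS(KK)(IK)(K(KK(KK))))
  [1] I(K(IK))(III(S(SI)))(IS(KK)(IK)(K(KK(KK))))
  [2] K(IK)(III(S(SI)))(IS(KK)(IK)(K(KK(KK))))
  [3] IK(IS(KK)(IK)(K(KK(KK))))
  [4] K(IS(KK)(IK)(K(KK(KK))))
  [5] K(S(KK)(IK)(K(KK(KK))))
  [6] K(KK(K(KK(KK)))(IK(K(KK(KK)))))
  [7] K(K(IK(K(KK(KK)))))
  [8] K(K(K(K(KK(KK)))))
  [9] K(K(K(KK)))

Answer: normal form = K(K(K(KK)))  (in 9 steps)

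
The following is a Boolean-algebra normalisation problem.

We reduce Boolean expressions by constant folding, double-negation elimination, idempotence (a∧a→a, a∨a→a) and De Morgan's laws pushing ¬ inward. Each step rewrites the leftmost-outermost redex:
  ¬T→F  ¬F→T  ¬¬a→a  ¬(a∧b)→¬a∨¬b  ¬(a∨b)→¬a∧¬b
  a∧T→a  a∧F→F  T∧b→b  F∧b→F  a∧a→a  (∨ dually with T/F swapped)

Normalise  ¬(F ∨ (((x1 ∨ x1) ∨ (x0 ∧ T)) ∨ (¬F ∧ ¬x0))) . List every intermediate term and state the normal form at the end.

  start: ¬(F ∨ (((x1 ∨ x1) ∨ (x0 ∧ T)) ∨ (¬F ∧ ¬x0)))
  step 1: ¬F ∧ ¬(((x1 ∨ x1) ∨ (x0 ∧ T)) ∨ (¬F ∧ ¬x0))
  step 2: T ∧ ¬(((x1 ∨ x1) ∨ (x0 ∧ T)) ∨ (¬F ∧ ¬x0))
  step 3: ¬(((x1 ∨ x1) ∨ (x0 ∧ T)) ∨ (¬F ∧ ¬x0))
  step 4: ¬((x1 ∨ x1) ∨ (x0 ∧ T)) ∧ ¬(¬F ∧ ¬x0)
  step 5: (¬(x1 ∨ x1) ∧ ¬(x0 ∧ T)) ∧ ¬(¬F ∧ ¬x0)
  step 6: ((¬x1 ∧ ¬x1) ∧ ¬(x0 ∧ T)) ∧ ¬(¬F ∧ ¬x0)
  step 7: (¬x1 ∧ ¬(x0 ∧ T)) ∧ ¬(¬F ∧ ¬x0)
  step 8: (¬x1 ∧ (¬x0 ∨ ¬T)) ∧ ¬(¬F ∧ ¬x0)
  step 9: (¬x1 ∧ (¬x0 ∨ F)) ∧ ¬(¬F ∧ ¬x0)
  step 10: (¬x1 ∧ ¬x0) ∧ ¬(¬F ∧ ¬x0)
  step 11: (¬x1 ∧ ¬x0) ∧ (¬¬F ∨ ¬¬x0)
  step 12: (¬x1 ∧ ¬x0) ∧ (F ∨ ¬¬x0)
  step 13: (¬x1 ∧ ¬x0) ∧ ¬¬x0
  step 14: (¬x1 ∧ ¬x0) ∧ x0

Answer: normal form = (¬x1 ∧ ¬x0) ∧ x0  (in 14 steps)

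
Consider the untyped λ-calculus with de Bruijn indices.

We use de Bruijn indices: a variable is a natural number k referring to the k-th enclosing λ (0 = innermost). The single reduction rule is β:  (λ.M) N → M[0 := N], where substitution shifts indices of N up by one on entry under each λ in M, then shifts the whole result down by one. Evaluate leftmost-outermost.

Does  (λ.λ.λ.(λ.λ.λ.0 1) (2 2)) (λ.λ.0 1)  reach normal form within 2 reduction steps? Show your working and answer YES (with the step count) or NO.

Answer: YES — reaches normal form λ.λ.λ.λ.0 1 in 2 ≤ 2 steps

Derivation:
  start: (λ.λ.λ.(λ.λ.λ.0 1) (2 2)) (λ.λ.0 1)
  →1  λ.λ.(λ.λ.λ.0 1) ((λ.λ.0 1) (λ.λ.0 1))
  →2  λ.λ.λ.λ.0 1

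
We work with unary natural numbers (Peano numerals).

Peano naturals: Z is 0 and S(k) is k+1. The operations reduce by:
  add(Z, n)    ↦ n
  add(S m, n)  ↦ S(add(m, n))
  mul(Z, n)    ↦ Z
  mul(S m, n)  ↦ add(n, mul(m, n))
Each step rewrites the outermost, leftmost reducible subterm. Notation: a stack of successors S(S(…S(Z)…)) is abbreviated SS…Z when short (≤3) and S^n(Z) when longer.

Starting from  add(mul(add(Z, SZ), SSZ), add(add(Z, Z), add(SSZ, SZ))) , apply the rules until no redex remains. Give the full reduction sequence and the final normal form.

  start: add(mul(add(Z, SZ), SSZ), add(add(Z, Z), add(SSZ, SZ)))
  [1] add(mul(SZ, SSZ), add(add(Z, Z), add(SSZ, SZ)))
  [2] add(add(SSZ, mul(Z, SSZ)), add(add(Z, Z), add(SSZ, SZ)))
  [3] add(S(add(SZ, mul(Z, SSZ))), add(add(Z, Z), add(SSZ, SZ)))
  [4] S(add(add(SZ, mul(Z, SSZ)), add(add(Z, Z), add(SSZ, SZ))))
  [5] S(add(S(add(Z, mul(Z, SSZ))), add(add(Z, Z), add(SSZ, SZ))))
  [6] S(S(add(add(Z, mul(Z, SSZ)), add(add(Z, Z), add(SSZ, SZ)))))
  [7] S(S(add(mul(Z, SSZ), add(add(Z, Z), add(SSZ, SZ)))))
  [8] S(S(add(Z, add(add(Z, Z), add(SSZ, SZ)))))
  [9] S(S(add(add(Z, Z), add(SSZ, SZ))))
  [10] S(S(add(Z, add(SSZ, SZ))))
  [11] S(S(add(SSZ, SZ)))
  [12] S(S(S(add(SZ, SZ))))
  [13] S(S(S(S(add(Z, SZ)))))
  [14] S^5(Z)

Answer: normal form = S^5(Z)  (in 14 steps)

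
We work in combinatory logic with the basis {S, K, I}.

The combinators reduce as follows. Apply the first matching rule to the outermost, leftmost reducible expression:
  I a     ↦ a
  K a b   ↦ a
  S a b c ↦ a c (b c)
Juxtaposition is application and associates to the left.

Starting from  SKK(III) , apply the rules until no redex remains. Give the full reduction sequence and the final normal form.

Answer: normal form = I  (in 4 steps)

Derivation:
  start: SKK(III)
  step 1: K(III)(K(III))
  step 2: III
  step 3: II
  step 4: I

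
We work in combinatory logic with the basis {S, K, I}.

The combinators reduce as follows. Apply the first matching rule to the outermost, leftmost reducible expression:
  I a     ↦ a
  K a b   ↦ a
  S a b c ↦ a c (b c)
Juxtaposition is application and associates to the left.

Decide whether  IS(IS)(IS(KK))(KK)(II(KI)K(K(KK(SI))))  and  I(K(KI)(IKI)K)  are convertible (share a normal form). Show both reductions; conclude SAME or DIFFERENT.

Answer: DIFFERENT — A ⇓ K(KK), B ⇓ I

Derivation:
Term A:
  start: IS(IS)(IS(KK))(KK)(II(KI)K(K(KK(SI))))
  [1] S(IS)(IS(KK))(KK)(II(KI)K(K(KK(SI))))
  [2] IS(KK)(IS(KK)(KK))(II(KI)K(K(KK(SI))))
  [3] S(KK)(IS(KK)(KK))(II(KI)K(K(KK(SI))))
  [4] KK(II(KI)K(K(KK(SI))))(IS(KK)(KK)(II(KI)K(K(KK(SI)))))
  [5] K(IS(KK)(KK)(II(KI)K(K(KK(SI)))))
  [6] K(S(KK)(KK)(II(KI)K(K(KK(SI)))))
  [7] K(KK(II(KI)K(K(KK(SI))))(KK(II(KI)K(K(KK(SI))))))
  [8] K(K(KK(II(KI)K(K(KK(SI))))))
  [9] K(KK)

Term B:
  start: I(K(KI)(IKI)K)
  [1] K(KI)(IKI)K
  [2] KIK
  [3] I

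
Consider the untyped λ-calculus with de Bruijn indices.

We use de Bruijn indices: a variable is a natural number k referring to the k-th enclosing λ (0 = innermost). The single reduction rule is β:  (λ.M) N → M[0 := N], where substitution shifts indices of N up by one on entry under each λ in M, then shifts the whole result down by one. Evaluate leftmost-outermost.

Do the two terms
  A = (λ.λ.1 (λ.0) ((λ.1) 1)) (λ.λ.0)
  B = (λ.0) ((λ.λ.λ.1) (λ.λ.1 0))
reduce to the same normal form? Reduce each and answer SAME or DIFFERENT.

Answer: DIFFERENT — A ⇓ λ.0, B ⇓ λ.λ.1

Reduction:
Term A:
  start: (λ.λ.1 (λ.0) ((λ.1) 1)) (λ.λ.0)
  step 1: λ.(λ.λ.0) (λ.0) ((λ.1) (λ.λ.0))
  step 2: λ.(λ.0) ((λ.1) (λ.λ.0))
  step 3: λ.(λ.1) (λ.λ.0)
  step 4: λ.0

Term B:
  start: (λ.0) ((λ.λ.λ.1) (λ.λ.1 0))
  step 1: (λ.λ.λ.1) (λ.λ.1 0)
  step 2: λ.λ.1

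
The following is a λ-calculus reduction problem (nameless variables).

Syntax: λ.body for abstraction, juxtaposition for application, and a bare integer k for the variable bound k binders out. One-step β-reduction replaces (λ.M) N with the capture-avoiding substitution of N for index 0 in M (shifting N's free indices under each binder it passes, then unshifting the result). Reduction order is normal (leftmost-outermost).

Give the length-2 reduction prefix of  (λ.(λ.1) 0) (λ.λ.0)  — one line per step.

  start: (λ.(λ.1) 0) (λ.λ.0)
  step 1: (λ.λ.λ.0) (λ.λ.0)
  step 2: λ.λ.0

Answer: after 2 steps: λ.λ.0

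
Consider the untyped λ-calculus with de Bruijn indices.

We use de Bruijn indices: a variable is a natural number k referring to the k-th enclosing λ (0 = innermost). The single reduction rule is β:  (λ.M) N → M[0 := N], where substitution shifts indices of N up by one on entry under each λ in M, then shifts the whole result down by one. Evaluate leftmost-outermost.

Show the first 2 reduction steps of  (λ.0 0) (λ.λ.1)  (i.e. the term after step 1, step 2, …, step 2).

  start: (λ.0 0) (λ.λ.1)
  [1] (λ.λ.1) (λ.λ.1)
  [2] λ.λ.λ.1

Answer: after 2 steps: λ.λ.λ.1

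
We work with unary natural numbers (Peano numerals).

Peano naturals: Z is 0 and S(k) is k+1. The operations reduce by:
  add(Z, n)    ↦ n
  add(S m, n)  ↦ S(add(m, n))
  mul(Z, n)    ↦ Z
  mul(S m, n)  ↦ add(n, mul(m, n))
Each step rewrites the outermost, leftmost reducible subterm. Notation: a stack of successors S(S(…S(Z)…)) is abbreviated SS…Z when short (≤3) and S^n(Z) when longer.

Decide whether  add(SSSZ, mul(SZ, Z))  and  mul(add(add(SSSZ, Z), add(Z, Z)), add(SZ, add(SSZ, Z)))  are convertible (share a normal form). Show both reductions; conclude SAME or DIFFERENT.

Answer: DIFFERENT — A ⇓ SSSZ, B ⇓ S^9(Z)

Derivation:
Term A:
  start: add(SSSZ, mul(SZ, Z))
  [1] S(add(SSZ, mul(SZ, Z)))
  [2] S(S(add(SZ, mul(SZ, Z))))
  [3] S(S(S(add(Z, mul(SZ, Z)))))
  [4] S(S(S(mul(SZ, Z))))
  [5] S(S(S(add(Z, mul(Z, Z)))))
  [6] S(S(S(mul(Z, Z))))
  [7] SSSZ

Term B:
  start: mul(add(add(SSSZ, Z), add(Z, Z)), add(SZ, add(SSZ, Z)))
  [1] mul(add(S(add(SSZ, Z)), add(Z, Z)), add(SZ, add(SSZ, Z)))
  [2] mul(S(add(add(SSZ, Z), add(Z, Z))), add(SZ, add(SSZ, Z)))
  [3] add(add(SZ, add(SSZ, Z)), mul(add(add(SSZ, Z), add(Z, Z)), add(SZ, add(SSZ, Z))))
  [4] add(S(add(Z, add(SSZ, Z))), mul(add(add(SSZ, Z), add(Z, Z)), add(SZ, add(SSZ, Z))))
  [5] S(add(add(Z, add(SSZ, Z)), mul(add(add(SSZ, Z), add(Z, Z)), add(SZ, add(SSZ, Z)))))
  [6] S(add(add(SSZ, Z), mul(add(add(SSZ, Z), add(Z, Z)), add(SZ, add(SSZ, Z)))))
  [7] S(add(S(add(SZ, Z)), mul(add(add(SSZ, Z), add(Z, Z)), add(SZ, add(SSZ, Z)))))
  [8] S(S(add(add(SZ, Z), mul(add(add(SSZ, Z), add(Z, Z)), add(SZ, add(SSZ, Z))))))
  [9] S(S(add(S(add(Z, Z)), mul(add(add(SSZ, Z), add(Z, Z)), add(SZ, add(SSZ, Z))))))
  [10] S(S(S(add(add(Z, Z), mul(add(add(SSZ, Z), add(Z, Z)), add(SZ, add(SSZ, Z)))))))
  [11] S(S(S(add(Z, mul(add(add(SSZ, Z), add(Z, Z)), add(SZ, add(SSZ, Z)))))))
  [12] S(S(S(mul(add(add(SSZ, Z), add(Z, Z)), add(SZ, add(SSZ, Z))))))
  [13] S(S(S(mul(add(S(add(SZ, Z)), add(Z, Z)), add(SZ, add(SSZ, Z))))))
  [14] S(S(S(mul(S(add(add(SZ, Z), add(Z, Z))), add(SZ, add(SSZ, Z))))))
  [15] S(S(S(add(add(SZ, add(SSZ, Z)), mul(add(add(SZ, Z), add(Z, Z)), add(SZ, add(SSZ, Z)))))))
  [16] S(S(S(add(S(add(Z, add(SSZ, Z))), mul(add(add(SZ, Z), add(Z, Z)), add(SZ, add(SSZ, Z)))))))
  [17] S(S(S(S(add(add(Z, add(SSZ, Z)), mul(add(add(SZ, Z), add(Z, Z)), add(SZ, add(SSZ, Z))))))))
  [18] S(S(S(S(add(add(SSZ, Z), mul(add(add(SZ, Z), add(Z, Z)), add(SZ, add(SSZ, Z))))))))
  [19] S(S(S(S(add(S(add(SZ, Z)), mul(add(add(SZ, Z), add(Z, Z)), add(SZ, add(SSZ, Z))))))))
  [20] S(S(S(S(S(add(add(SZ, Z), mul(add(add(SZ, Z), add(Z, Z)), add(SZ, add(SSZ, Z)))))))))
  [21] S(S(S(S(S(add(S(add(Z, Z)), mul(add(add(SZ, Z), add(Z, Z)), add(SZ, add(SSZ, Z)))))))))
  [22] S(S(S(S(S(S(add(add(Z, Z), mul(add(add(SZ, Z), add(Z, Z)), add(SZ, add(SSZ, Z))))))))))
  [23] S(S(S(S(S(S(add(Z, mul(add(add(SZ, Z), add(Z, Z)), add(SZ, add(SSZ, Z))))))))))
  [24] S(S(S(S(S(S(mul(add(add(SZ, Z), add(Z, Z)), add(SZ, add(SSZ, Z)))))))))
  [25] S(S(S(S(S(S(mul(add(S(add(Z, Z)), add(Z, Z)), add(SZ, add(SSZ, Z)))))))))
  [26] S(S(S(S(S(S(mul(S(add(add(Z, Z), add(Z, Z))), add(SZ, add(SSZ, Z)))))))))
  [27] S(S(S(S(S(S(add(add(SZ, add(SSZ, Z)), mul(add(add(Z, Z), add(Z, Z)), add(SZ, add(SSZ, Z))))))))))
  [28] S(S(S(S(S(S(add(S(add(Z, add(SSZ, Z))), mul(add(add(Z, Z), add(Z, Z)), add(SZ, add(SSZ, Z))))))))))
  [29] S(S(S(S(S(S(S(add(add(Z, add(SSZ, Z)), mul(add(add(Z, Z), add(Z, Z)), add(SZ, add(SSZ, Z)))))))))))
  [30] S(S(S(S(S(S(S(add(add(SSZ, Z), mul(add(add(Z, Z), add(Z, Z)), add(SZ, add(SSZ, Z)))))))))))
  [31] S(S(S(S(S(S(S(add(S(add(SZ, Z)), mul(add(add(Z, Z), add(Z, Z)), add(SZ, add(SSZ, Z)))))))))))
  [32] S(S(S(S(S(S(S(S(add(add(SZ, Z), mul(add(add(Z, Z), add(Z, Z)), add(SZ, add(SSZ, Z))))))))))))
  [33] S(S(S(S(S(S(S(S(add(S(add(Z, Z)), mul(add(add(Z, Z), add(Z, Z)), add(SZ, add(SSZ, Z))))))))))))
  [34] S(S(S(S(S(S(S(S(S(add(add(Z, Z), mul(add(add(Z, Z), add(Z, Z)), add(SZ, add(SSZ, Z)))))))))))))
  [35] S(S(S(S(S(S(S(S(S(add(Z, mul(add(add(Z, Z), add(Z, Z)), add(SZ, add(SSZ, Z)))))))))))))
  [36] S(S(S(S(S(S(S(S(S(mul(add(add(Z, Z), add(Z, Z)), add(SZ, add(SSZ, Z))))))))))))
  [37] S(S(S(S(S(S(S(S(S(mul(add(Z, add(Z, Z)), add(SZ, add(SSZ, Z))))))))))))
  [38] S(S(S(S(S(S(S(S(S(mul(add(Z, Z), add(SZ, add(SSZ, Z))))))))))))
  [39] S(S(S(S(S(S(S(S(S(mul(Z, add(SZ, add(SSZ, Z))))))))))))
  [40] S^9(Z)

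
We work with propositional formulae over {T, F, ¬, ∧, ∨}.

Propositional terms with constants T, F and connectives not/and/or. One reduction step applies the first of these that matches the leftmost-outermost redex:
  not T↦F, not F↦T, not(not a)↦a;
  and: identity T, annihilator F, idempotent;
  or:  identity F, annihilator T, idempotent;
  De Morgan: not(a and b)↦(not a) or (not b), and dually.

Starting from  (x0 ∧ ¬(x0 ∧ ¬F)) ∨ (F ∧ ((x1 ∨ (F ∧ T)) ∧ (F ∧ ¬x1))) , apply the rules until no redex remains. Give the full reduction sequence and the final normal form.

  start: (x0 ∧ ¬(x0 ∧ ¬F)) ∨ (F ∧ ((x1 ∨ (F ∧ T)) ∧ (F ∧ ¬x1)))
  →1  (x0 ∧ (¬x0 ∨ ¬¬F)) ∨ (F ∧ ((x1 ∨ (F ∧ T)) ∧ (F ∧ ¬x1)))
  →2  (x0 ∧ (¬x0 ∨ F)) ∨ (F ∧ ((x1 ∨ (F ∧ T)) ∧ (F ∧ ¬x1)))
  →3  (x0 ∧ ¬x0) ∨ (F ∧ ((x1 ∨ (F ∧ T)) ∧ (F ∧ ¬x1)))
  →4  (x0 ∧ ¬x0) ∨ F
  →5  x0 ∧ ¬x0

Answer: normal form = x0 ∧ ¬x0  (in 5 steps)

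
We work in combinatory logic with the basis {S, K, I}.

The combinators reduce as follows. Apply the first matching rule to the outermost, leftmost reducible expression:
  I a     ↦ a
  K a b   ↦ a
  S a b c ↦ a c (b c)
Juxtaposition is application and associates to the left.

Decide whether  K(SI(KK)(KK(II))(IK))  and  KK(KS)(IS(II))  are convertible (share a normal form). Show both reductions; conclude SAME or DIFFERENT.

Answer: DIFFERENT — A ⇓ KK, B ⇓ K(SI)

Derivation:
Term A:
  start: K(SI(KK)(KK(II))(IK))
  [1] K(I(KK(II))(KK(KK(II)))(IK))
  [2] K(KK(II)(KK(KK(II)))(IK))
  [3] K(K(KK(KK(II)))(IK))
  [4] K(KK(KK(II)))
  [5] KK

Term B:
  start: KK(KS)(IS(II))
  [1] K(IS(II))
  [2] K(S(II))
  [3] K(SI)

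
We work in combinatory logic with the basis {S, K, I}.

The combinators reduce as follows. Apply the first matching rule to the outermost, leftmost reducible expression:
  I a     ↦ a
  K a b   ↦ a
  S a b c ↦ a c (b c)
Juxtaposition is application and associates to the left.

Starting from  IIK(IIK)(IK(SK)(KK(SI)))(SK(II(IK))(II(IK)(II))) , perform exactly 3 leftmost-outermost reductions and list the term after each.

  start: IIK(IIK)(IK(SK)(KK(SI)))(SK(II(IK))(II(IK)(II)))
  step 1: IK(IIK)(IK(SK)(KK(SI)))(SK(II(IK))(II(IK)(II)))
  step 2: K(IIK)(IK(SK)(KK(SI)))(SK(II(IK))(II(IK)(II)))
  step 3: IIK(SK(II(IK))(II(IK)(II)))

Answer: after 3 steps: IIK(SK(II(IK))(II(IK)(II)))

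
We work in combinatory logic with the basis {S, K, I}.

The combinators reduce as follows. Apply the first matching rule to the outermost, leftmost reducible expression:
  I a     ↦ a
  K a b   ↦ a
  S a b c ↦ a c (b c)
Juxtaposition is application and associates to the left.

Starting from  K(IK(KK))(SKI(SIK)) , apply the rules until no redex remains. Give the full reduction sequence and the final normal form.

Answer: normal form = K(KK)  (in 2 steps)

Derivation:
  start: K(IK(KK))(SKI(SIK))
  →1  IK(KK)
  →2  K(KK)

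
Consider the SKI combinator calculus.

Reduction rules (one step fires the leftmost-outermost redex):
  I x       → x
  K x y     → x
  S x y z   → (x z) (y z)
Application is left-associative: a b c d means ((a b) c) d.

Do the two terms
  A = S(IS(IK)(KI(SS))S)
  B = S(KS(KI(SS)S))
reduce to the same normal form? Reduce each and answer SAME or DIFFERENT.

Answer: SAME — A ⇓ SS, B ⇓ SS

Working:
Term A:
  start: S(IS(IK)(KI(SS))S)
  [1] S(S(IK)(KI(SS))S)
  [2] S(IKS(KI(SS)S))
  [3] S(KS(KI(SS)S))
  [4] SS

Term B:
  start: S(KS(KI(SS)S))
  [1] SS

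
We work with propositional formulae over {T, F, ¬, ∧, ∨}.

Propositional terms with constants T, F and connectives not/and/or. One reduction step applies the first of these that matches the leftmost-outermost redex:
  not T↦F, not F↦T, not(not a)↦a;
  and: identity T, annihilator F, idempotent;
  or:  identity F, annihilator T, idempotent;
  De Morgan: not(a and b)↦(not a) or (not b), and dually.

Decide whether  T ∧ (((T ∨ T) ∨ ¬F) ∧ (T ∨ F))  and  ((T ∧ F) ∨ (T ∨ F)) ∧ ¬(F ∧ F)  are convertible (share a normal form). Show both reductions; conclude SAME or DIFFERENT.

Answer: SAME — A ⇓ T, B ⇓ T

Derivation:
Term A:
  start: T ∧ (((T ∨ T) ∨ ¬F) ∧ (T ∨ F))
  [1] ((T ∨ T) ∨ ¬F) ∧ (T ∨ F)
  [2] (T ∨ ¬F) ∧ (T ∨ F)
  [3] T ∧ (T ∨ F)
  [4] T ∨ F
  [5] T

Term B:
  start: ((T ∧ F) ∨ (T ∨ F)) ∧ ¬(F ∧ F)
  [1] (F ∨ (T ∨ F)) ∧ ¬(F ∧ F)
  [2] (T ∨ F) ∧ ¬(F ∧ F)
  [3] T ∧ ¬(F ∧ F)
  [4] ¬(F ∧ F)
  [5] ¬F ∨ ¬F
  [6] ¬F
  [7] T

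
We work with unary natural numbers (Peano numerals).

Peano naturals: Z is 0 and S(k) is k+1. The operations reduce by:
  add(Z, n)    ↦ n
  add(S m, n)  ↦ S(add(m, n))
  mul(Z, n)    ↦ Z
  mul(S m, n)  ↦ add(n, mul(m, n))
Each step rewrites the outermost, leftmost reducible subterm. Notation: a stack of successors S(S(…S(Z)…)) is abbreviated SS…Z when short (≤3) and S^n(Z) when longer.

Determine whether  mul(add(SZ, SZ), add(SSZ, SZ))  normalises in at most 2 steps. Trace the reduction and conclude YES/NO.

  start: mul(add(SZ, SZ), add(SSZ, SZ))
  step 1: mul(S(add(Z, SZ)), add(SSZ, SZ))
  step 2: add(add(SSZ, SZ), mul(add(Z, SZ), add(SSZ, SZ)))

Answer: NO — after 2 steps the term is add(add(SSZ, SZ), mul(add(Z, SZ), add(SSZ, SZ))), not yet normal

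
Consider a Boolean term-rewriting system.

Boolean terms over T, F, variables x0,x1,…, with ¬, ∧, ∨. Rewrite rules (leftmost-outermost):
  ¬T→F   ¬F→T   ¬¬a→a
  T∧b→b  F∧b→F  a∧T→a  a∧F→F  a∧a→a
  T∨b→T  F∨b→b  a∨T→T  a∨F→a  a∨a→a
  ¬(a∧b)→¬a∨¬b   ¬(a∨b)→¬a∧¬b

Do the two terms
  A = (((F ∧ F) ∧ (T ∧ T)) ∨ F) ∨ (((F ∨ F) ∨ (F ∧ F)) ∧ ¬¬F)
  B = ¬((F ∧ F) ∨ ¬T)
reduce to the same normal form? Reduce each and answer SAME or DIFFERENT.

Term A:
  start: (((F ∧ F) ∧ (T ∧ T)) ∨ F) ∨ (((F ∨ F) ∨ (F ∧ F)) ∧ ¬¬F)
  [1] ((F ∧ F) ∧ (T ∧ T)) ∨ (((F ∨ F) ∨ (F ∧ F)) ∧ ¬¬F)
  [2] (F ∧ (T ∧ T)) ∨ (((F ∨ F) ∨ (F ∧ F)) ∧ ¬¬F)
  [3] F ∨ (((F ∨ F) ∨ (F ∧ F)) ∧ ¬¬F)
  [4] ((F ∨ F) ∨ (F ∧ F)) ∧ ¬¬F
  [5] (F ∨ (F ∧ F)) ∧ ¬¬F
  [6] (F ∧ F) ∧ ¬¬F
  [7] F ∧ ¬¬F
  [8] F

Term B:
  start: ¬((F ∧ F) ∨ ¬T)
  [1] ¬(F ∧ F) ∧ ¬¬T
  [2] (¬F ∨ ¬F) ∧ ¬¬T
  [3] ¬F ∧ ¬¬T
  [4] T ∧ ¬¬T
  [5] ¬¬T
  [6] T

Answer: DIFFERENT — A ⇓ F, B ⇓ T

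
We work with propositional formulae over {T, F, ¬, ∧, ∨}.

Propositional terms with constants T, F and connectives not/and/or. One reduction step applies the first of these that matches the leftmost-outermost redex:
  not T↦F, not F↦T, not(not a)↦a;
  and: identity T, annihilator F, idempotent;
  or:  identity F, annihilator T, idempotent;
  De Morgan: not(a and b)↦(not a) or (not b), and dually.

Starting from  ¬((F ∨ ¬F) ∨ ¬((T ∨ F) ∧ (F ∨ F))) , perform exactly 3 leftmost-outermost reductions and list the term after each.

  start: ¬((F ∨ ¬F) ∨ ¬((T ∨ F) ∧ (F ∨ F)))
  →1  ¬(F ∨ ¬F) ∧ ¬¬((T ∨ F) ∧ (F ∨ F))
  →2  (¬F ∧ ¬¬F) ∧ ¬¬((T ∨ F) ∧ (F ∨ F))
  →3  (T ∧ ¬¬F) ∧ ¬¬((T ∨ F) ∧ (F ∨ F))

Answer: after 3 steps: (T ∧ ¬¬F) ∧ ¬¬((T ∨ F) ∧ (F ∨ F))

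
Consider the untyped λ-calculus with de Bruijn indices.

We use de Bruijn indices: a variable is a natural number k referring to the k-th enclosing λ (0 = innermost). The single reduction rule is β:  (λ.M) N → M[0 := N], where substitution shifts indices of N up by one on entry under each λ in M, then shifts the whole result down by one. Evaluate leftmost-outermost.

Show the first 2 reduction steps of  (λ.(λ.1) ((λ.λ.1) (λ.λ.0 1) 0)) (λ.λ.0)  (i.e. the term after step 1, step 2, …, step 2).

  start: (λ.(λ.1) ((λ.λ.1) (λ.λ.0 1) 0)) (λ.λ.0)
  step 1: (λ.λ.λ.0) ((λ.λ.1) (λ.λ.0 1) (λ.λ.0))
  step 2: λ.λ.0

Answer: after 2 steps: λ.λ.0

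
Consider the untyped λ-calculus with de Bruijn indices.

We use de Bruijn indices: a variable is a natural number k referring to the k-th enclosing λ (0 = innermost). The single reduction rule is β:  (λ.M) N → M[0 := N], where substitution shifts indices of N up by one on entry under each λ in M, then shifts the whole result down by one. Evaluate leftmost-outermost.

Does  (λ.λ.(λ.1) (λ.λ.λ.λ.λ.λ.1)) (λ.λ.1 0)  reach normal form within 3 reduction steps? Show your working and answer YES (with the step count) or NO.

Answer: YES — reaches normal form λ.0 in 2 ≤ 3 steps

Working:
  start: (λ.λ.(λ.1) (λ.λ.λ.λ.λ.λ.1)) (λ.λ.1 0)
  step 1: λ.(λ.1) (λ.λ.λ.λ.λ.λ.1)
  step 2: λ.0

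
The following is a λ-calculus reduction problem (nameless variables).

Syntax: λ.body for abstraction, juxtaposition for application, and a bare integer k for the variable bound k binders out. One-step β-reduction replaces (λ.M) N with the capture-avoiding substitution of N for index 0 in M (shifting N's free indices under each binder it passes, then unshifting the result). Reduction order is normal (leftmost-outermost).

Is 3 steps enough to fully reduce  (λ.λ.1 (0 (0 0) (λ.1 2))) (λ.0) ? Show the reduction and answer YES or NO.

Answer: YES — reaches normal form λ.0 (0 0) (λ.1 (λ.0)) in 2 ≤ 3 steps

Derivation:
  start: (λ.λ.1 (0 (0 0) (λ.1 2))) (λ.0)
  step 1: λ.(λ.0) (0 (0 0) (λ.1 (λ.0)))
  step 2: λ.0 (0 0) (λ.1 (λ.0))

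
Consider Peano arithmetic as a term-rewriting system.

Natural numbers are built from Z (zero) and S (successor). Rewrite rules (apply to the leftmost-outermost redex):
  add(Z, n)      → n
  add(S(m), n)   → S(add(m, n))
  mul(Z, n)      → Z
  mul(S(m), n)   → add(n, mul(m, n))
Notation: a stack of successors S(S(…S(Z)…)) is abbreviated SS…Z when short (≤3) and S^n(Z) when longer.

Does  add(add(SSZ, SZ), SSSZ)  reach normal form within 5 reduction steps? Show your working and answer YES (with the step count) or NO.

  start: add(add(SSZ, SZ), SSSZ)
  step 1: add(S(add(SZ, SZ)), SSSZ)
  step 2: S(add(add(SZ, SZ), SSSZ))
  step 3: S(add(S(add(Z, SZ)), SSSZ))
  step 4: S(S(add(add(Z, SZ), SSSZ)))
  step 5: S(S(add(SZ, SSSZ)))

Answer: NO — after 5 steps the term is S(S(add(SZ, SSSZ))), not yet normal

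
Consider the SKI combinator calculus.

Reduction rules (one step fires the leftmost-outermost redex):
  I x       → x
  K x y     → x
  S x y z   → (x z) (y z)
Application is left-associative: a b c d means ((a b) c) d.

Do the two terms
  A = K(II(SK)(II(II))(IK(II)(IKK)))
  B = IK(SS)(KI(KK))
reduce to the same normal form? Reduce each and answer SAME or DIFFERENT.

Answer: DIFFERENT — A ⇓ KI, B ⇓ SS

Reduction:
Term A:
  start: K(II(SK)(II(II))(IK(II)(IKK)))
  →1  K(I(SK)(II(II))(IK(II)(IKK)))
  →2  K(SK(II(II))(IK(II)(IKK)))
  →3  K(K(IK(II)(IKK))(II(II)(IK(II)(IKK))))
  →4  K(IK(II)(IKK))
  →5  K(K(II)(IKK))
  →6  K(II)
  →7  KI

Term B:
  start: IK(SS)(KI(KK))
  →1  K(SS)(KI(KK))
  →2  SS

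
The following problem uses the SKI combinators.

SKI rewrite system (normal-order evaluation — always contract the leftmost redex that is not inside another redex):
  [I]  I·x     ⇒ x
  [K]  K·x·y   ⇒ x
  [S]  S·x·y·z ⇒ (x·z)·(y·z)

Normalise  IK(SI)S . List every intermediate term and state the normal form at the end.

  start: IK(SI)S
  [1] K(SI)S
  [2] SI

Answer: normal form = SI  (in 2 steps)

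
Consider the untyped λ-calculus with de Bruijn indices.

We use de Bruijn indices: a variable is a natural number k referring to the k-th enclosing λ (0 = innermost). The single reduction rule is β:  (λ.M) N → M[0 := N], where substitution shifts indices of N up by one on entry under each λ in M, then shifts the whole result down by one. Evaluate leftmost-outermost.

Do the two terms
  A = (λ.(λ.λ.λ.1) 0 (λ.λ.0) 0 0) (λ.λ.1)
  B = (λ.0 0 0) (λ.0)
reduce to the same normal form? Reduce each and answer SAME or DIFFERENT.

Term A:
  start: (λ.(λ.λ.λ.1) 0 (λ.λ.0) 0 0) (λ.λ.1)
  [1] (λ.λ.λ.1) (λ.λ.1) (λ.λ.0) (λ.λ.1) (λ.λ.1)
  [2] (λ.λ.1) (λ.λ.0) (λ.λ.1) (λ.λ.1)
  [3] (λ.λ.λ.0) (λ.λ.1) (λ.λ.1)
  [4] (λ.λ.0) (λ.λ.1)
  [5] λ.0

Term B:
  start: (λ.0 0 0) (λ.0)
  [1] (λ.0) (λ.0) (λ.0)
  [2] (λ.0) (λ.0)
  [3] λ.0

Answer: SAME — A ⇓ λ.0, B ⇓ λ.0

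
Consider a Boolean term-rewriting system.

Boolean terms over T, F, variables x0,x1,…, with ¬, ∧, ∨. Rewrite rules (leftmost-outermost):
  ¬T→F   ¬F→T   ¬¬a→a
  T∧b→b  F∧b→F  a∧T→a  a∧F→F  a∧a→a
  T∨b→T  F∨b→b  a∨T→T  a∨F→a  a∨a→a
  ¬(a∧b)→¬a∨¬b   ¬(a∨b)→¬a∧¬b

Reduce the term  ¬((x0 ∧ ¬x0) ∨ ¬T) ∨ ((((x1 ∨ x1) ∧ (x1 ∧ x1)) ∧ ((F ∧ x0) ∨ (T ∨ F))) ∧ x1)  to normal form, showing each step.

Answer: normal form = (¬x0 ∨ x0) ∨ x1  (in 13 steps)

Working:
  start: ¬((x0 ∧ ¬x0) ∨ ¬T) ∨ ((((x1 ∨ x1) ∧ (x1 ∧ x1)) ∧ ((F ∧ x0) ∨ (T ∨ F))) ∧ x1)
  →1  (¬(x0 ∧ ¬x0) ∧ ¬¬T) ∨ ((((x1 ∨ x1) ∧ (x1 ∧ x1)) ∧ ((F ∧ x0) ∨ (T ∨ F))) ∧ x1)
  →2  ((¬x0 ∨ ¬¬x0) ∧ ¬¬T) ∨ ((((x1 ∨ x1) ∧ (x1 ∧ x1)) ∧ ((F ∧ x0) ∨ (T ∨ F))) ∧ x1)
  →3  ((¬x0 ∨ x0) ∧ ¬¬T) ∨ ((((x1 ∨ x1) ∧ (x1 ∧ x1)) ∧ ((F ∧ x0) ∨ (T ∨ F))) ∧ x1)
  →4  ((¬x0 ∨ x0) ∧ T) ∨ ((((x1 ∨ x1) ∧ (x1 ∧ x1)) ∧ ((F ∧ x0) ∨ (T ∨ F))) ∧ x1)
  →5  (¬x0 ∨ x0) ∨ ((((x1 ∨ x1) ∧ (x1 ∧ x1)) ∧ ((F ∧ x0) ∨ (T ∨ F))) ∧ x1)
  →6  (¬x0 ∨ x0) ∨ (((x1 ∧ (x1 ∧ x1)) ∧ ((F ∧ x0) ∨ (T ∨ F))) ∧ x1)
  →7  (¬x0 ∨ x0) ∨ (((x1 ∧ x1) ∧ ((F ∧ x0) ∨ (T ∨ F))) ∧ x1)
  →8  (¬x0 ∨ x0) ∨ ((x1 ∧ ((F ∧ x0) ∨ (T ∨ F))) ∧ x1)
  →9  (¬x0 ∨ x0) ∨ ((x1 ∧ (F ∨ (T ∨ F))) ∧ x1)
  →10  (¬x0 ∨ x0) ∨ ((x1 ∧ (T ∨ F)) ∧ x1)
  →11  (¬x0 ∨ x0) ∨ ((x1 ∧ T) ∧ x1)
  →12  (¬x0 ∨ x0) ∨ (x1 ∧ x1)
  →13  (¬x0 ∨ x0) ∨ x1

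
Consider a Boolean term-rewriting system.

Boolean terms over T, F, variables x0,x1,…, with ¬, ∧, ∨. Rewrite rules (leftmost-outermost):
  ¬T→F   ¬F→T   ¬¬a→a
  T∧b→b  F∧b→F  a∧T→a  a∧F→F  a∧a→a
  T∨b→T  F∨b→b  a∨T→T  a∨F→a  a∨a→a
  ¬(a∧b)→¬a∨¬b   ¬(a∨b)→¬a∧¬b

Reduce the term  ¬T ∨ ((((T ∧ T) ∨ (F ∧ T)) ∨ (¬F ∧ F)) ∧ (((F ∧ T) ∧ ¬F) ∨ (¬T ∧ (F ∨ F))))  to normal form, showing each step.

Answer: normal form = F  (in 11 steps)

Derivation:
  start: ¬T ∨ ((((T ∧ T) ∨ (F ∧ T)) ∨ (¬F ∧ F)) ∧ (((F ∧ T) ∧ ¬F) ∨ (¬T ∧ (F ∨ F))))
  step 1: F ∨ ((((T ∧ T) ∨ (F ∧ T)) ∨ (¬F ∧ F)) ∧ (((F ∧ T) ∧ ¬F) ∨ (¬T ∧ (F ∨ F))))
  step 2: (((T ∧ T) ∨ (F ∧ T)) ∨ (¬F ∧ F)) ∧ (((F ∧ T) ∧ ¬F) ∨ (¬T ∧ (F ∨ F)))
  step 3: ((T ∨ (F ∧ T)) ∨ (¬F ∧ F)) ∧ (((F ∧ T) ∧ ¬F) ∨ (¬T ∧ (F ∨ F)))
  step 4: (T ∨ (¬F ∧ F)) ∧ (((F ∧ T) ∧ ¬F) ∨ (¬T ∧ (F ∨ F)))
  step 5: T ∧ (((F ∧ T) ∧ ¬F) ∨ (¬T ∧ (F ∨ F)))
  step 6: ((F ∧ T) ∧ ¬F) ∨ (¬T ∧ (F ∨ F))
  step 7: (F ∧ ¬F) ∨ (¬T ∧ (F ∨ F))
  step 8: F ∨ (¬T ∧ (F ∨ F))
  step 9: ¬T ∧ (F ∨ F)
  step 10: F ∧ (F ∨ F)
  step 11: F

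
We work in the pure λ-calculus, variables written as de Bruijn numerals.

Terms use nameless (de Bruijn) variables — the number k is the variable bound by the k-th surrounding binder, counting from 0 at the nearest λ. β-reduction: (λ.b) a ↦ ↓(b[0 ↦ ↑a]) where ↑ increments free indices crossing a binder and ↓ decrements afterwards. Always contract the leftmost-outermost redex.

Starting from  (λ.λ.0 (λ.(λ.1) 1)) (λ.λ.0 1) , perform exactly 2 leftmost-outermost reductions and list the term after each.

  start: (λ.λ.0 (λ.(λ.1) 1)) (λ.λ.0 1)
  [1] λ.0 (λ.(λ.1) 1)
  [2] λ.0 (λ.0)

Answer: after 2 steps: λ.0 (λ.0)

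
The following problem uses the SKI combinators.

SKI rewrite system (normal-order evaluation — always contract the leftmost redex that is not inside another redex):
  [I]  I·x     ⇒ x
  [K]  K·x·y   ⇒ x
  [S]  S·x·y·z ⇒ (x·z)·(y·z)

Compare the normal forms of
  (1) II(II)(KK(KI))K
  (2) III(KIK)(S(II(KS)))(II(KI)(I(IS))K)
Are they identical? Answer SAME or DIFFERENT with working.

Term A:
  start: II(II)(KK(KI))K
  →1  I(II)(KK(KI))K
  →2  II(KK(KI))K
  →3  I(KK(KI))K
  →4  KK(KI)K
  →5  KK

Term B:
  start: III(KIK)(S(II(KS)))(II(KI)(I(IS))K)
  →1  II(KIK)(S(II(KS)))(II(KI)(I(IS))K)
  →2  I(KIK)(S(II(KS)))(II(KI)(I(IS))K)
  →3  KIK(S(II(KS)))(II(KI)(I(IS))K)
  →4  I(S(II(KS)))(II(KI)(I(IS))K)
  →5  S(II(KS))(II(KI)(I(IS))K)
  →6  S(I(KS))(II(KI)(I(IS))K)
  →7  S(KS)(II(KI)(I(IS))K)
  →8  S(KS)(I(KI)(I(IS))K)
  →9  S(KS)(KI(I(IS))K)
  →10  S(KS)(IK)
  →11  S(KS)K

Answer: DIFFERENT — A ⇓ KK, B ⇓ S(KS)K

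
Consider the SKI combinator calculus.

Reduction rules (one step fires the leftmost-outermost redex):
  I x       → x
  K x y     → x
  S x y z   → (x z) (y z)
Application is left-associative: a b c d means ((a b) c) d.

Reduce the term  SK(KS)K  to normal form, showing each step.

  start: SK(KS)K
  step 1: KK(KSK)
  step 2: K

Answer: normal form = K  (in 2 steps)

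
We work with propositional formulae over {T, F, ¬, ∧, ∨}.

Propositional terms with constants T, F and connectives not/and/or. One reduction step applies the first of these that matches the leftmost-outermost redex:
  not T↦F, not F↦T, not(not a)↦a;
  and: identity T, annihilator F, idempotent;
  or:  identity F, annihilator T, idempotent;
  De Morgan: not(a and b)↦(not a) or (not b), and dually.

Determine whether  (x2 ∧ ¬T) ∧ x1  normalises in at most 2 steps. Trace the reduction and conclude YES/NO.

Answer: NO — after 2 steps the term is F ∧ x1, not yet normal

Reduction:
  start: (x2 ∧ ¬T) ∧ x1
  [1] (x2 ∧ F) ∧ x1
  [2] F ∧ x1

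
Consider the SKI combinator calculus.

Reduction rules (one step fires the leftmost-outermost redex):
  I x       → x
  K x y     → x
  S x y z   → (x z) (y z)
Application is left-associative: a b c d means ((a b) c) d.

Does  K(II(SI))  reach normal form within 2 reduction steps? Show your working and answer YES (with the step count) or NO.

Answer: YES — reaches normal form K(SI) in 2 ≤ 2 steps

Working:
  start: K(II(SI))
  step 1: K(I(SI))
  step 2: K(SI)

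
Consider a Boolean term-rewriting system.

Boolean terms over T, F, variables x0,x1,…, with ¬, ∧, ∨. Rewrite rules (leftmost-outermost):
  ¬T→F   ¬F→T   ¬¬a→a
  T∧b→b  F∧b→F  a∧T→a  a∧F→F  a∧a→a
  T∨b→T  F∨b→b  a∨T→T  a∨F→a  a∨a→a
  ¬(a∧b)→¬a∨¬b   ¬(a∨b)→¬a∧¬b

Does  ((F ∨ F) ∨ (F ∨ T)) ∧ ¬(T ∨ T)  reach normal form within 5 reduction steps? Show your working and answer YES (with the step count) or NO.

  start: ((F ∨ F) ∨ (F ∨ T)) ∧ ¬(T ∨ T)
  [1] (F ∨ (F ∨ T)) ∧ ¬(T ∨ T)
  [2] (F ∨ T) ∧ ¬(T ∨ T)
  [3] T ∧ ¬(T ∨ T)
  [4] ¬(T ∨ T)
  [5] ¬T ∧ ¬T

Answer: NO — after 5 steps the term is ¬T ∧ ¬T, not yet normal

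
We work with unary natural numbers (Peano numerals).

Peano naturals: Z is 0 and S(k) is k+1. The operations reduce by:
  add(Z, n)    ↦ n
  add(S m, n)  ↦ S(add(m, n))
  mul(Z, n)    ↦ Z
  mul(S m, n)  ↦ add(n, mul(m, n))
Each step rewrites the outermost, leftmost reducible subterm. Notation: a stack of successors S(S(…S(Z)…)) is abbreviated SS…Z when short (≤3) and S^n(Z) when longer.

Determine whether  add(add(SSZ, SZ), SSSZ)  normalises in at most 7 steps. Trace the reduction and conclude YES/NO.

Answer: YES — reaches normal form S^6(Z) in 7 ≤ 7 steps

Reduction:
  start: add(add(SSZ, SZ), SSSZ)
  step 1: add(S(add(SZ, SZ)), SSSZ)
  step 2: S(add(add(SZ, SZ), SSSZ))
  step 3: S(add(S(add(Z, SZ)), SSSZ))
  step 4: S(S(add(add(Z, SZ), SSSZ)))
  step 5: S(S(add(SZ, SSSZ)))
  step 6: S(S(S(add(Z, SSSZ))))
  step 7: S^6(Z)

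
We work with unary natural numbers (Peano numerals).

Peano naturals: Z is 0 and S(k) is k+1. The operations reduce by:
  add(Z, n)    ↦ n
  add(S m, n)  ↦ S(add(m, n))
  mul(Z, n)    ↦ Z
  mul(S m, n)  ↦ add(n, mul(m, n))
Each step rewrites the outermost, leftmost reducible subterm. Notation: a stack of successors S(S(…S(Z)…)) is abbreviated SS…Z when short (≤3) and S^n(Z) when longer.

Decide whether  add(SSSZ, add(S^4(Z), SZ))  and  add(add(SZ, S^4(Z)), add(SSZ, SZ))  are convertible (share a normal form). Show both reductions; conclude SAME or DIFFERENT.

Answer: SAME — A ⇓ S^8(Z), B ⇓ S^8(Z)

Derivation:
Term A:
  start: add(SSSZ, add(S^4(Z), SZ))
  [1] S(add(SSZ, add(S^4(Z), SZ)))
  [2] S(S(add(SZ, add(S^4(Z), SZ))))
  [3] S(S(S(add(Z, add(S^4(Z), SZ)))))
  [4] S(S(S(add(S^4(Z), SZ))))
  [5] S(S(S(S(add(SSSZ, SZ)))))
  [6] S(S(S(S(S(add(SSZ, SZ))))))
  [7] S(S(S(S(S(S(add(SZ, SZ)))))))
  [8] S(S(S(S(S(S(S(add(Z, SZ))))))))
  [9] S^8(Z)

Term B:
  start: add(add(SZ, S^4(Z)), add(SSZ, SZ))
  [1] add(S(add(Z, S^4(Z))), add(SSZ, SZ))
  [2] S(add(add(Z, S^4(Z)), add(SSZ, SZ)))
  [3] S(add(S^4(Z), add(SSZ, SZ)))
  [4] S(S(add(SSSZ, add(SSZ, SZ))))
  [5] S(S(S(add(SSZ, add(SSZ, SZ)))))
  [6] S(S(S(S(add(SZ, add(SSZ, SZ))))))
  [7] S(S(S(S(S(add(Z, add(SSZ, SZ)))))))
  [8] S(S(S(S(S(add(SSZ, SZ))))))
  [9] S(S(S(S(S(S(add(SZ, SZ)))))))
  [10] S(S(S(S(S(S(S(add(Z, SZ))))))))
  [11] S^8(Z)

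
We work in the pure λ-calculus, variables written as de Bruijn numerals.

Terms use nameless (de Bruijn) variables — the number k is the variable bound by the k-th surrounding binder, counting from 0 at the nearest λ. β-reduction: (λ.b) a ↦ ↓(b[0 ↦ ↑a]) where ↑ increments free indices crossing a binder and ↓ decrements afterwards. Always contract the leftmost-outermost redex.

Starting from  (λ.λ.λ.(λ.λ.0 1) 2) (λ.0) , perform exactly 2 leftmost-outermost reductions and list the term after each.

  start: (λ.λ.λ.(λ.λ.0 1) 2) (λ.0)
  step 1: λ.λ.(λ.λ.0 1) (λ.0)
  step 2: λ.λ.λ.0 (λ.0)

Answer: after 2 steps: λ.λ.λ.0 (λ.0)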